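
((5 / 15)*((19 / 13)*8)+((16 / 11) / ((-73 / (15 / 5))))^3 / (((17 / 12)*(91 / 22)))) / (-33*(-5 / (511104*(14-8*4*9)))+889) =29860767832500224 / 6811265543095187811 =0.00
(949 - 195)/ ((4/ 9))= 3393/ 2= 1696.50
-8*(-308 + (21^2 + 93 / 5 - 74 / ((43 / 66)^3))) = 368857712 / 397535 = 927.86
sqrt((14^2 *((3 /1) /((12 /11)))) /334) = 7 *sqrt(3674) /334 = 1.27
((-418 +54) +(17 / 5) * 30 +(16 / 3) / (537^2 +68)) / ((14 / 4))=-453422932 / 6057177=-74.86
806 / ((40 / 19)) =382.85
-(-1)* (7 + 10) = 17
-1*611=-611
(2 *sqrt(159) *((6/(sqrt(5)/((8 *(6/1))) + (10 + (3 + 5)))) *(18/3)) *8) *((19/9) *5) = -15360 *sqrt(795)/39289 + 13271040 *sqrt(159)/39289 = 4248.22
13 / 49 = 0.27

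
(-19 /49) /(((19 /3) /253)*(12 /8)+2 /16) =-38456 /16121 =-2.39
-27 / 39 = -0.69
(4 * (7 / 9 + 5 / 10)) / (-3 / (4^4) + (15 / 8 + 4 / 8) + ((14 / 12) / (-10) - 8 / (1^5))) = -0.89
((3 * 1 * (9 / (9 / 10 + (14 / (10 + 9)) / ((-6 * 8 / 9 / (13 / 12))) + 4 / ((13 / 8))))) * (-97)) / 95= -363168 / 42311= -8.58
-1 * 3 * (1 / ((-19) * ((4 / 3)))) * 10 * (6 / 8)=135 / 152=0.89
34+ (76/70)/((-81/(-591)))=39616/945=41.92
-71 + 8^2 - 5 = -12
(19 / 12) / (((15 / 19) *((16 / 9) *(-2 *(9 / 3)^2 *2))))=-361 / 11520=-0.03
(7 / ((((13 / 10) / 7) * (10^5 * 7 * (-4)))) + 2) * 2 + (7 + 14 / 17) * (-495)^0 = 52259881 / 4420000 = 11.82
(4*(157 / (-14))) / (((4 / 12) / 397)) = -373974 / 7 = -53424.86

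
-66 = -66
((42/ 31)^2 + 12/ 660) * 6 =587886/ 52855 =11.12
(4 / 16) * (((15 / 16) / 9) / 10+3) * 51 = 4913 / 128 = 38.38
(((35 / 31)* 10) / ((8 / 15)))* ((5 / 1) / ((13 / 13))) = 13125 / 124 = 105.85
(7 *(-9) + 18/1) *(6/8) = -135/4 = -33.75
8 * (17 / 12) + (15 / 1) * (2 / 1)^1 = 124 / 3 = 41.33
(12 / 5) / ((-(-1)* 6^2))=1 / 15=0.07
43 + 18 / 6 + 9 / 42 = 647 / 14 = 46.21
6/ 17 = 0.35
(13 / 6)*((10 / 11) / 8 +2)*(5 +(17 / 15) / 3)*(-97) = -430001 / 180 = -2388.89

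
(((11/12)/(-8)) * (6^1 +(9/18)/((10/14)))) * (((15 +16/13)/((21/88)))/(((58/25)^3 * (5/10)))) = -5345553125/639186912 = -8.36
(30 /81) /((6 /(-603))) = -335 /9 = -37.22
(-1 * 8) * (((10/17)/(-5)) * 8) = 128/17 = 7.53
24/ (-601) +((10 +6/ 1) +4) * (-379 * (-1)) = 4555556/ 601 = 7579.96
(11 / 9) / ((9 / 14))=154 / 81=1.90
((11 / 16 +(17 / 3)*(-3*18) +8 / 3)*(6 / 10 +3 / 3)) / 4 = -14527 / 120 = -121.06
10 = 10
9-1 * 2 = 7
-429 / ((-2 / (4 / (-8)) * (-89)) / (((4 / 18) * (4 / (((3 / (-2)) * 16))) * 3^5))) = -3861 / 356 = -10.85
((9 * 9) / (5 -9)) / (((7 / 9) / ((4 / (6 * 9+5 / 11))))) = -1.91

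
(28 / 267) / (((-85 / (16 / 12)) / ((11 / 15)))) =-1232 / 1021275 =-0.00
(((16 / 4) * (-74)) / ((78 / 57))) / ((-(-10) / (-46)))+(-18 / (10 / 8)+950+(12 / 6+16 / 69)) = 1733764 / 897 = 1932.85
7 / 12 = 0.58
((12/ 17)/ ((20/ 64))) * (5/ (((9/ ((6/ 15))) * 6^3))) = 16/ 6885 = 0.00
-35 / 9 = -3.89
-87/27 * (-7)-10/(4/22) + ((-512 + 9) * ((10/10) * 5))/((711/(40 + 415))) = -389131/237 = -1641.90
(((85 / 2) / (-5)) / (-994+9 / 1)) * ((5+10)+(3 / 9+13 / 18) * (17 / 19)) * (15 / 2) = 4879 / 4728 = 1.03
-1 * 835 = -835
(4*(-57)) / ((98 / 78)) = -8892 / 49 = -181.47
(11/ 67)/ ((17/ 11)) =0.11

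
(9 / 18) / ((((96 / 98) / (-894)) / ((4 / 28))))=-1043 / 16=-65.19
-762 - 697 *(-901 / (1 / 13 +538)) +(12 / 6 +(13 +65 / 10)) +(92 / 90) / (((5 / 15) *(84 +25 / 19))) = 29026419653 / 68033370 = 426.65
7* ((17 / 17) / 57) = 7 / 57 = 0.12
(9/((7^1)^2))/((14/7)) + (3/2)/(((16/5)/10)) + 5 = 7667/784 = 9.78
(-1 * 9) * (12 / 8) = -27 / 2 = -13.50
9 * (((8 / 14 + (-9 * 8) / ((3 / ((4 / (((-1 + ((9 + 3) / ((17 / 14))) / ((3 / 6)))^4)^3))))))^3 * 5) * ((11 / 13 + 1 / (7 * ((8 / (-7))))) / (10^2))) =369682041831971479074873661983040550317489605202825197321040131904665839724824289110712776190 / 6105230461219247161406196998955675386760670346718796029452375666322969992780624116276169564779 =0.06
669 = 669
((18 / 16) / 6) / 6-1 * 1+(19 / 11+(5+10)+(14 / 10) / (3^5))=6742069 / 427680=15.76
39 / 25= 1.56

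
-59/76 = -0.78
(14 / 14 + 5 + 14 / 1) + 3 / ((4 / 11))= 113 / 4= 28.25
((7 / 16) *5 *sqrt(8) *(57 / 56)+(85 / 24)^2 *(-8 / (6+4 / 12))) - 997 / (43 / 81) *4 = -147611443 / 19608+285 *sqrt(2) / 64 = -7521.83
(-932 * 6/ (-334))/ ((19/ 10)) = 27960/ 3173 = 8.81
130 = 130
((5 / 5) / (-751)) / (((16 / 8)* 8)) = -1 / 12016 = -0.00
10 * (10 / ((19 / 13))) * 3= 3900 / 19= 205.26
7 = 7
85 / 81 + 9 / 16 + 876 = 1137385 / 1296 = 877.61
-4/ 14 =-2/ 7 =-0.29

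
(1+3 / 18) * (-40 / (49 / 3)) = -20 / 7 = -2.86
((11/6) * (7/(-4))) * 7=-539/24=-22.46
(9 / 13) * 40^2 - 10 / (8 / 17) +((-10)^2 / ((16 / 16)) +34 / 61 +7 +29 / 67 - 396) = 169686073 / 212524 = 798.43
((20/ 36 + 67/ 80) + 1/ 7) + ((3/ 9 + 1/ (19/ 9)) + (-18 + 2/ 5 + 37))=2082103/ 95760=21.74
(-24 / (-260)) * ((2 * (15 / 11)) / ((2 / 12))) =216 / 143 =1.51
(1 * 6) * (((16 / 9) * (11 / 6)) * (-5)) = -880 / 9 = -97.78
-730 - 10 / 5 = -732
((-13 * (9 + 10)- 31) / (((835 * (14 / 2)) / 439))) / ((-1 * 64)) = 61021 / 187040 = 0.33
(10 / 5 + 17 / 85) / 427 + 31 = 31.01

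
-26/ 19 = -1.37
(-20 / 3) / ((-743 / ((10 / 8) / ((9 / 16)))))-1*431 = -8645891 / 20061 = -430.98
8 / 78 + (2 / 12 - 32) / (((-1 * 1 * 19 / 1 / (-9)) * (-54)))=3395 / 8892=0.38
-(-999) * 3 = 2997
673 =673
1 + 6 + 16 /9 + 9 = 160 /9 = 17.78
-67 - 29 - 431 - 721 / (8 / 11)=-12147 / 8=-1518.38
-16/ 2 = -8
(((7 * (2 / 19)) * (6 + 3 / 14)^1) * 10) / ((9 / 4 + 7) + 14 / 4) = 1160 / 323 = 3.59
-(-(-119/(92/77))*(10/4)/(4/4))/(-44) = 4165/736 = 5.66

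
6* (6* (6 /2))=108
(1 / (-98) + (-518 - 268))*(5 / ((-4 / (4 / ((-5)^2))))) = 77029 / 490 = 157.20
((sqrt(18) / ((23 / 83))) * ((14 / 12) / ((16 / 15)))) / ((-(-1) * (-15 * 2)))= -581 * sqrt(2) / 1472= -0.56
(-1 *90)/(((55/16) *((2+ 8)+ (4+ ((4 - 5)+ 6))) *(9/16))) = -512/209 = -2.45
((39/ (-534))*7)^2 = 8281/ 31684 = 0.26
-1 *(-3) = 3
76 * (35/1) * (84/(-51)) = -4381.18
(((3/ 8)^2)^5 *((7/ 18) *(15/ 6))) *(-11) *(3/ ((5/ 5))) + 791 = 3397311553181/ 4294967296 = 791.00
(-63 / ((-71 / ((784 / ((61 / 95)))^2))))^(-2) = 69796884481 / 122134897087252439040000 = 0.00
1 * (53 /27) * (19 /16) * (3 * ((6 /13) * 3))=1007 /104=9.68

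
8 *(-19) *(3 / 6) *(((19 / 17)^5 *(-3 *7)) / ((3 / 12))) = 15807416016 / 1419857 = 11133.10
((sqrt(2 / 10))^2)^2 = 1 / 25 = 0.04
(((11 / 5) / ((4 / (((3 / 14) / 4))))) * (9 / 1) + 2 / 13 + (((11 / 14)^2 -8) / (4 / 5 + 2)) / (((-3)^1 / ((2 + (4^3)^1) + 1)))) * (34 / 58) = 2157819299 / 62069280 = 34.76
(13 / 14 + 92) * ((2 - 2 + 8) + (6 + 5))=24719 / 14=1765.64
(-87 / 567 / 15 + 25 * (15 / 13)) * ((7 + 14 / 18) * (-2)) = -4250992 / 9477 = -448.56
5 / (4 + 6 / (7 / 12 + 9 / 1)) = 575 / 532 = 1.08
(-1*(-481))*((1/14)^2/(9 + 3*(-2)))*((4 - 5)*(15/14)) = -2405/2744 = -0.88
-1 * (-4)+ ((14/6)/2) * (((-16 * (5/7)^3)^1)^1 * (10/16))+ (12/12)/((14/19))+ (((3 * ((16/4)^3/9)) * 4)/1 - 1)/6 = 6686/441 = 15.16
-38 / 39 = -0.97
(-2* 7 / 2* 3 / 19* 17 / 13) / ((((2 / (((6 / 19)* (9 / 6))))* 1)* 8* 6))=-1071 / 150176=-0.01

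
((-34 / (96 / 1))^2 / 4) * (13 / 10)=3757 / 92160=0.04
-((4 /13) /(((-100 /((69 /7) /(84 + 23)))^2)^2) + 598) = -61166244410894372667121 /102284689650325000000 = -598.00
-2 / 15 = -0.13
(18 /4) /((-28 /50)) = -8.04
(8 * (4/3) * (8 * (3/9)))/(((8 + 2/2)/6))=512/27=18.96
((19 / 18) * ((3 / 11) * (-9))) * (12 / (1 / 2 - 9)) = 684 / 187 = 3.66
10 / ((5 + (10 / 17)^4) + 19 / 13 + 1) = 10857730 / 8231537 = 1.32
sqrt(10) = 3.16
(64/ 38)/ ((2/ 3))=2.53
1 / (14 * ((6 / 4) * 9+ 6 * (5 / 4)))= 1 / 294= 0.00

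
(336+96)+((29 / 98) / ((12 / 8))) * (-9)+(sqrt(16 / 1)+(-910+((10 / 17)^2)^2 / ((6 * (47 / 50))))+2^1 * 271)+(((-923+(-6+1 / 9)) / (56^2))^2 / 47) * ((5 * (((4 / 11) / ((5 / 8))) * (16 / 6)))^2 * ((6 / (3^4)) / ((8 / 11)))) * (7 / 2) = 1756706590307215 / 26502018693003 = 66.29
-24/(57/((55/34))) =-0.68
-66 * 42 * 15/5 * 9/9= -8316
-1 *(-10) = 10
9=9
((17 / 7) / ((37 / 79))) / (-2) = -1343 / 518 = -2.59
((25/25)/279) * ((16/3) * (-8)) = -128/837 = -0.15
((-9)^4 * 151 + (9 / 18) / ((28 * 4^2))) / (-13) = -887677057 / 11648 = -76208.54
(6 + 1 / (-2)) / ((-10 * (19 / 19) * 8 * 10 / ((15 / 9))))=-11 / 960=-0.01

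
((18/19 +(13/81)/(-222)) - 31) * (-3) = 10267969/113886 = 90.16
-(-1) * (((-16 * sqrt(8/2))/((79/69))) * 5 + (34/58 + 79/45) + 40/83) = -1171635608/8556885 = -136.92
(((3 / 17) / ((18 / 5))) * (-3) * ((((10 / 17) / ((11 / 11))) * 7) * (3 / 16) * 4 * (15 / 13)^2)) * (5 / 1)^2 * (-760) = 561093750 / 48841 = 11488.17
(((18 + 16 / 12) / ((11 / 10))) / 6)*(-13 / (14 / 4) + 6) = 4640 / 693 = 6.70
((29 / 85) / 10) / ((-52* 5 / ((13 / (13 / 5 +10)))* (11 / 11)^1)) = -29 / 214200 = -0.00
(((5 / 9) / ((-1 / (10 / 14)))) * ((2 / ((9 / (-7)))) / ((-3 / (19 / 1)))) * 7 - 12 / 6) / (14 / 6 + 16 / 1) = -7136 / 4455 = -1.60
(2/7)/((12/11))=0.26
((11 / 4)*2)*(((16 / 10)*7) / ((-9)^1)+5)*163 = 303017 / 90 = 3366.86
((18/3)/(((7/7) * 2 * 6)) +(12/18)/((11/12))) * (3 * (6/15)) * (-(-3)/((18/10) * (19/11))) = 27/19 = 1.42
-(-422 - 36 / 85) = 422.42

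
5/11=0.45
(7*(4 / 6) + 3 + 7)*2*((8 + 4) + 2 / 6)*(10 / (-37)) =-880 / 9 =-97.78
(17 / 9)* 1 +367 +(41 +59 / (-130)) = 479039 / 1170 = 409.44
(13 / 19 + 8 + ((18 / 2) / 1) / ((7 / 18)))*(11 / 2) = 46563 / 266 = 175.05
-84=-84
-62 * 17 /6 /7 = -527 /21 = -25.10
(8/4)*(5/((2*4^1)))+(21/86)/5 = 1117/860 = 1.30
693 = 693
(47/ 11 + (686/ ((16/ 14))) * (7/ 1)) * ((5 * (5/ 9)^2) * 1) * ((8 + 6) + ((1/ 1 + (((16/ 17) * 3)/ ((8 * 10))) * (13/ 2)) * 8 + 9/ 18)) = 6380115875/ 40392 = 157954.94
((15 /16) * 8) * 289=4335 /2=2167.50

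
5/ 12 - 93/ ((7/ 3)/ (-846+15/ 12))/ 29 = 1414619/ 1218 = 1161.43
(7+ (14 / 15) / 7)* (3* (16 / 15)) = 1712 / 75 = 22.83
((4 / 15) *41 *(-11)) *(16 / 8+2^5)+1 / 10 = -122669 / 30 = -4088.97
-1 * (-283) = 283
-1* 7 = -7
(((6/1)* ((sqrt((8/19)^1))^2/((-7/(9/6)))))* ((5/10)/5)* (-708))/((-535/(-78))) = 1988064/355775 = 5.59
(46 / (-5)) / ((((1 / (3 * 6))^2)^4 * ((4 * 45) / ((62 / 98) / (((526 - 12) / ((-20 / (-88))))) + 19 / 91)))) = -5301445441535136 / 45019975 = -117757627.40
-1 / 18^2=-1 / 324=-0.00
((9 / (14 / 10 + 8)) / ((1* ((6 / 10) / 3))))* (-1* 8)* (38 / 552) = -2850 / 1081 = -2.64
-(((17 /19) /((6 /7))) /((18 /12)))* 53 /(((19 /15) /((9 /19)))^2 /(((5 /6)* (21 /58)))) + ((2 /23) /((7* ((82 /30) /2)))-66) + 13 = -103420867244437 /1895988621884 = -54.55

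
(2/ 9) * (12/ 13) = 8/ 39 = 0.21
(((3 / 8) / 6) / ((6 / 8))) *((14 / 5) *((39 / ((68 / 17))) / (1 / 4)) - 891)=-1303 / 20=-65.15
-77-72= -149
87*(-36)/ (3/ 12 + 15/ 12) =-2088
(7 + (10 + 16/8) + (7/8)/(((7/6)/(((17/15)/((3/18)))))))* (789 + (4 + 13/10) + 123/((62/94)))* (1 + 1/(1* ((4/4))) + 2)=94547.57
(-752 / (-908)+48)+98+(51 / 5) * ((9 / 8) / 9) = 1344777 / 9080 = 148.10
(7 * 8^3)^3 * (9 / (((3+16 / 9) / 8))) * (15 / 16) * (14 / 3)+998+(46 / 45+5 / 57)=111589461312175477 / 36765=3035209066018.64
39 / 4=9.75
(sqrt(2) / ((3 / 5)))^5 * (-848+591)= -3212500 * sqrt(2) / 243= -18696.14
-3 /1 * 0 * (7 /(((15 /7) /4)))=0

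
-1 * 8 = -8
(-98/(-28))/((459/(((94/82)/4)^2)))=15463/24690528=0.00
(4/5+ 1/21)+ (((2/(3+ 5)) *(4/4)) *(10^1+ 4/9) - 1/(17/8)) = 32003/10710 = 2.99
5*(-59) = -295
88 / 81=1.09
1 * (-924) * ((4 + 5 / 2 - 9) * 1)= 2310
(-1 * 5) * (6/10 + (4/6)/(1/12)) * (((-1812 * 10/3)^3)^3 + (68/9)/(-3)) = 12421231824104455662078787584000002924/27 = 460045623114979839336251400000000000.00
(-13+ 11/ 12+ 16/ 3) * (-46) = 621/ 2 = 310.50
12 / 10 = 6 / 5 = 1.20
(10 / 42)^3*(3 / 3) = 125 / 9261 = 0.01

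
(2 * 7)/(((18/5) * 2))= 1.94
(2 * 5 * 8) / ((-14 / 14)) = -80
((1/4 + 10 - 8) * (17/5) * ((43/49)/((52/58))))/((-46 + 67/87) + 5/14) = -976401/5851300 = -0.17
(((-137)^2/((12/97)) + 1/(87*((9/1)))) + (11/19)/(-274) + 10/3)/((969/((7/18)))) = 8658349718375/142197579432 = 60.89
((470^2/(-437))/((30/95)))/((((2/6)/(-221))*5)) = 4881890/23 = 212256.09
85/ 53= 1.60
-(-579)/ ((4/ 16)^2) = 9264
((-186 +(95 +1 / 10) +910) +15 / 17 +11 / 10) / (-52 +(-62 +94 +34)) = 34896 / 595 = 58.65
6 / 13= 0.46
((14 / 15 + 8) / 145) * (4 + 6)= 268 / 435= 0.62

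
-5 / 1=-5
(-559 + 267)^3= -24897088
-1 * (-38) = 38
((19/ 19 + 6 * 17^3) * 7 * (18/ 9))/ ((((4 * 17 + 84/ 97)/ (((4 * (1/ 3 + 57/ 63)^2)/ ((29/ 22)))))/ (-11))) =-467785271096/ 1525545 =-306634.86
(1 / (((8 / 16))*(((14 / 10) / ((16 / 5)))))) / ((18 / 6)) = 32 / 21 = 1.52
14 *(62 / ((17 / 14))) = 12152 / 17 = 714.82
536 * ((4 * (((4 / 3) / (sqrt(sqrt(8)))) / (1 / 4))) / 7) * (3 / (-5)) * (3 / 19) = -51456 * 2^(1 / 4) / 665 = -92.02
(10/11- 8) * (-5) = 390/11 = 35.45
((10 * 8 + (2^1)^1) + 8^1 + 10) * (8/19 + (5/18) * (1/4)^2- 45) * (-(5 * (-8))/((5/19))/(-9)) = 6096025/81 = 75259.57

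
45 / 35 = 9 / 7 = 1.29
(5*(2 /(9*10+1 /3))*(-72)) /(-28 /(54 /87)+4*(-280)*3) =9720 /4152533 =0.00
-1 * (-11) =11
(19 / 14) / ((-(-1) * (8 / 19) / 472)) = 21299 / 14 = 1521.36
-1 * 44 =-44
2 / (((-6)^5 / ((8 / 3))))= -1 / 1458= -0.00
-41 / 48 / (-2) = 41 / 96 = 0.43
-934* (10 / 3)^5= -93400000 / 243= -384362.14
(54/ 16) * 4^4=864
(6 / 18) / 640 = 1 / 1920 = 0.00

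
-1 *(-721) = 721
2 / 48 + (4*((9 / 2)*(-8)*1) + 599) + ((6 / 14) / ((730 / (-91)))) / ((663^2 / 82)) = 14976021577 / 32911320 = 455.04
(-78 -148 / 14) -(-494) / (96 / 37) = 34213 / 336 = 101.82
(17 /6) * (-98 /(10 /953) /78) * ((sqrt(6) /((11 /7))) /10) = -5556943 * sqrt(6) /257400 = -52.88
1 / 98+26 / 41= 2589 / 4018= 0.64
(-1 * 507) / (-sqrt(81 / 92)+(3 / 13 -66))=19201780 / 2490393 -57122 * sqrt(23) / 2490393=7.60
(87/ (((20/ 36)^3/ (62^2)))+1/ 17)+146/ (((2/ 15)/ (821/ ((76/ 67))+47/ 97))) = 42977512648013/ 15665500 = 2743449.79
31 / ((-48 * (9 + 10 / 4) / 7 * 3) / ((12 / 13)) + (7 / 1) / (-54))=-11718 / 96925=-0.12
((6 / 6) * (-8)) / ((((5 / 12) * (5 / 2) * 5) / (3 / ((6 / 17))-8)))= -96 / 125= -0.77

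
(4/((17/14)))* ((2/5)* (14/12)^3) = 4802/2295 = 2.09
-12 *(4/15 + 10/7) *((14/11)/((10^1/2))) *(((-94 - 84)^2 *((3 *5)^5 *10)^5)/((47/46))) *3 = -6288840035403310611419677734375000000000000/517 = -12164100648749150118800150000000000000000.00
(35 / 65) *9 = 63 / 13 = 4.85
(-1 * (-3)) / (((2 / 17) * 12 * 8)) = 17 / 64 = 0.27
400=400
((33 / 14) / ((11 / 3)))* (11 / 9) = 11 / 14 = 0.79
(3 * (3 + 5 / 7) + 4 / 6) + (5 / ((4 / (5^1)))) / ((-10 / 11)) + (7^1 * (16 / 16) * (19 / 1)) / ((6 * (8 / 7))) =2725 / 112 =24.33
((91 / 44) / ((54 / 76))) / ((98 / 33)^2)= 2717 / 8232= 0.33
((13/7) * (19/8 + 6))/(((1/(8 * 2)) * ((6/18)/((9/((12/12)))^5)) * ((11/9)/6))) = 16663863996/77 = 216413818.13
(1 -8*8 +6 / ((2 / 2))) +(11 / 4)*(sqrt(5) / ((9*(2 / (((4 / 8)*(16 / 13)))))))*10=-57 +110*sqrt(5) / 117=-54.90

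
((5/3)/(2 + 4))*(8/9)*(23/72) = 115/1458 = 0.08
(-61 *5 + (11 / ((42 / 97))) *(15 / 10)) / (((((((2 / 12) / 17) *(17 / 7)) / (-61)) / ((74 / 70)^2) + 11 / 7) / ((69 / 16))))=-129180990699 / 176331808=-732.60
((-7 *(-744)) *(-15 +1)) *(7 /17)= -510384 /17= -30022.59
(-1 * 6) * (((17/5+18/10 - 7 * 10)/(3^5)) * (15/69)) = 8/23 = 0.35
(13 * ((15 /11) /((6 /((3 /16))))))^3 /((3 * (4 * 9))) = 274625 /174456832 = 0.00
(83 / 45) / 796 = 83 / 35820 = 0.00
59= 59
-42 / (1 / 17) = -714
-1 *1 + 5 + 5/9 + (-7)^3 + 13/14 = -42527/126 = -337.52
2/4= 1/2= 0.50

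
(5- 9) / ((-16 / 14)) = 7 / 2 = 3.50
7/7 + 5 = 6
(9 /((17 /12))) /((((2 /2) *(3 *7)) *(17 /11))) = 396 /2023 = 0.20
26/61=0.43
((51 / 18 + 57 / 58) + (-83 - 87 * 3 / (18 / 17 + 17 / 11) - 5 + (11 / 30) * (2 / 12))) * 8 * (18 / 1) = -1874497868 / 70615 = -26545.32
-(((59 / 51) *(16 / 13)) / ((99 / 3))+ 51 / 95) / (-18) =1205509 / 37413090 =0.03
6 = 6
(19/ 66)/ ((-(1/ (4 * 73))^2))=-810008/ 33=-24545.70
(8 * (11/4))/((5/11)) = 242/5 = 48.40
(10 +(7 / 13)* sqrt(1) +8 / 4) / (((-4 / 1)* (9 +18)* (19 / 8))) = -326 / 6669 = -0.05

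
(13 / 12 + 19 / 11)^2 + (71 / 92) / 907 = 2871638177 / 363482064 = 7.90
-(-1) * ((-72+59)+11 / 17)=-210 / 17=-12.35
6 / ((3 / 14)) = 28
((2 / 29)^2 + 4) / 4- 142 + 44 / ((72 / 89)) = -1311101 / 15138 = -86.61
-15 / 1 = -15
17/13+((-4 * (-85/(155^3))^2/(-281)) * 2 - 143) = -287108550183071194/2026281841683125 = -141.69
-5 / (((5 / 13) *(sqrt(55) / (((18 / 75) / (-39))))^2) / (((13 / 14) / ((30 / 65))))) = -13 / 721875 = -0.00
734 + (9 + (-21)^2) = 1184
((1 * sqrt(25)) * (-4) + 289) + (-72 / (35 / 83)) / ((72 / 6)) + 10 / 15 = 26821 / 105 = 255.44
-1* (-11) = 11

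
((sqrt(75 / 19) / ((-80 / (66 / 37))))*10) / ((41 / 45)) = -7425*sqrt(57) / 115292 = -0.49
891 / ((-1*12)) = -297 / 4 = -74.25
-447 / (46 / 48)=-10728 / 23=-466.43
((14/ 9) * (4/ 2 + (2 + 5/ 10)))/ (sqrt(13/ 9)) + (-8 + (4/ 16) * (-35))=-67/ 4 + 21 * sqrt(13)/ 13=-10.93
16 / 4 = 4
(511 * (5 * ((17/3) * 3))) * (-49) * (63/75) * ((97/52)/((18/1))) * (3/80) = -289025177/41600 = -6947.72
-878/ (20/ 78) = -17121/ 5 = -3424.20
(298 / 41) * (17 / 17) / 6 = 149 / 123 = 1.21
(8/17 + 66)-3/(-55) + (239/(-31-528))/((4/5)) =137964111/2090660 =65.99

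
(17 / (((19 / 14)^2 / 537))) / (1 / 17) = 30417828 / 361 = 84259.91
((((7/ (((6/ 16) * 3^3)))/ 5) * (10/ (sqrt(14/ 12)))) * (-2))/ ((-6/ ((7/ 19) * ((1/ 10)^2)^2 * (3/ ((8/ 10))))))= 7 * sqrt(42)/ 769500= 0.00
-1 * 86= -86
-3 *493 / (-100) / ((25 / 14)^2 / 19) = 1376949 / 15625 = 88.12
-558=-558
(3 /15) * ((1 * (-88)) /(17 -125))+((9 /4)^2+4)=19927 /2160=9.23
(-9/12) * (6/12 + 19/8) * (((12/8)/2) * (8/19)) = -207/304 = -0.68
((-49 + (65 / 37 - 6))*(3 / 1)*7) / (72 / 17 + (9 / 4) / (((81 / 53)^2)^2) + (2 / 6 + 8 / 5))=-67276285360200 / 395980334437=-169.90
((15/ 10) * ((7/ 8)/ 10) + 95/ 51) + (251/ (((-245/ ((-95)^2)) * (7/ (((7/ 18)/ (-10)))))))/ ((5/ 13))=135.55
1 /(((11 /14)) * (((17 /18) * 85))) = 252 /15895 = 0.02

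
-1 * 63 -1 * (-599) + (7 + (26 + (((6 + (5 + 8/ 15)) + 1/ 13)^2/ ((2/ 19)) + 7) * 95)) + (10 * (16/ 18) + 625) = 104377047/ 845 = 123523.13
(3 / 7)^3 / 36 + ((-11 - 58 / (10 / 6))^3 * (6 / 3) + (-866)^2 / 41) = -1222441829081 / 7031500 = -173852.21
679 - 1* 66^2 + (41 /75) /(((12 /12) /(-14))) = -276349 /75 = -3684.65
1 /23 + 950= 950.04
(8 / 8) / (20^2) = 1 / 400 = 0.00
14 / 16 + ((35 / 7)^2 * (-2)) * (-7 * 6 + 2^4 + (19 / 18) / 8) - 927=6611 / 18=367.28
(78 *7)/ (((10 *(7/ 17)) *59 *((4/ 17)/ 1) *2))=11271/ 2360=4.78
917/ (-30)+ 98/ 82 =-36127/ 1230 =-29.37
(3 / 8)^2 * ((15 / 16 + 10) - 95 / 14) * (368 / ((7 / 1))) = 96255 / 3136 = 30.69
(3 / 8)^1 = 3 / 8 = 0.38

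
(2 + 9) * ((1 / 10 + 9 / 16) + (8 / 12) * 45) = 26983 / 80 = 337.29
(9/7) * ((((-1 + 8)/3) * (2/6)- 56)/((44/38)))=-1349/22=-61.32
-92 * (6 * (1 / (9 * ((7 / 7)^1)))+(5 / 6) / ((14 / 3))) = -1633 / 21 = -77.76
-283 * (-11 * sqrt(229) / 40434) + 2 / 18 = 1 / 9 + 3113 * sqrt(229) / 40434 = 1.28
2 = 2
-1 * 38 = -38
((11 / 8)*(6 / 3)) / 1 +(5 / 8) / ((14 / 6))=169 / 56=3.02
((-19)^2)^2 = 130321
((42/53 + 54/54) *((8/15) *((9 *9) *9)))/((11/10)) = 369360/583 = 633.55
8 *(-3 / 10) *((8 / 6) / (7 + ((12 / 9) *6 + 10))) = -16 / 125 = -0.13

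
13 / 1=13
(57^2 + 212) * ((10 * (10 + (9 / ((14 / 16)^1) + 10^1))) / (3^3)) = 7337320 / 189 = 38821.80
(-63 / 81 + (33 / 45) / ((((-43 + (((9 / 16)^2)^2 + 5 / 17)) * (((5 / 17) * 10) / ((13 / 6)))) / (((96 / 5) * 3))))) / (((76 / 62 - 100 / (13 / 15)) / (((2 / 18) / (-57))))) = -54092808958409 / 2100537199634478750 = -0.00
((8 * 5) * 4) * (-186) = -29760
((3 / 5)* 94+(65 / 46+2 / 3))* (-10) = -584.80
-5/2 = -2.50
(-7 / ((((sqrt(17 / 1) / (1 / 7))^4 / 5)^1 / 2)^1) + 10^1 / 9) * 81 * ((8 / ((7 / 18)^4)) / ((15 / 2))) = 998881072128 / 238003927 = 4196.91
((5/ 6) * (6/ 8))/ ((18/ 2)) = 0.07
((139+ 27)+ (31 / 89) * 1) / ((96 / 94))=231945 / 1424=162.88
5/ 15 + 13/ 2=41/ 6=6.83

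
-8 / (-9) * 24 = 64 / 3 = 21.33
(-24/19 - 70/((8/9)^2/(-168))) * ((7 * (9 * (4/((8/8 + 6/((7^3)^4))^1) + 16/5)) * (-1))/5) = -8876640646785018051/6574611423325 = -1350139.21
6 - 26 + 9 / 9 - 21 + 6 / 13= -39.54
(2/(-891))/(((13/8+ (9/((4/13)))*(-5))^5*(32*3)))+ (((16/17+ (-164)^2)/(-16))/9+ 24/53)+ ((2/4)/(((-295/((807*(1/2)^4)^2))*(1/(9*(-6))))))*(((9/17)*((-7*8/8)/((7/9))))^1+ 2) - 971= -679170688141093120287601138093/377096521047421643956350720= -1801.05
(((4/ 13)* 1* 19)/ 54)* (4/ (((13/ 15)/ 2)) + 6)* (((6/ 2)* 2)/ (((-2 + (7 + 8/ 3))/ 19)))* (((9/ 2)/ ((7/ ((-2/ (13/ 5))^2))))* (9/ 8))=48247650/ 4598321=10.49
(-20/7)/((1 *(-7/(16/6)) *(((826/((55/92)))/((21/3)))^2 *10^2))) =605/2165544024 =0.00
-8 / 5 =-1.60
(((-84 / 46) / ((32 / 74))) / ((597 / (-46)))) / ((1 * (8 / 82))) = 10619 / 3184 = 3.34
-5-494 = -499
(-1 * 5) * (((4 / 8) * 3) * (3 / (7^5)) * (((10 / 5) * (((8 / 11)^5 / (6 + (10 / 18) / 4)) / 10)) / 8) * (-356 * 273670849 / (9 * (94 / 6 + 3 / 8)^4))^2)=-8559274453099121020743416878844608512 / 288756477725880587084637366015625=-29641.84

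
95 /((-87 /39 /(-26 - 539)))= 697775 /29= 24061.21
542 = 542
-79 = -79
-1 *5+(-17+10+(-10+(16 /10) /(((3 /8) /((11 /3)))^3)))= 5371586 /3645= 1473.69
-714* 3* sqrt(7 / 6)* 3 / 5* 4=-5552.70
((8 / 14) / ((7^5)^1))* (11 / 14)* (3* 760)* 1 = 50160 / 823543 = 0.06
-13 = -13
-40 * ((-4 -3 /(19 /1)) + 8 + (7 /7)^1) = -3680 /19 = -193.68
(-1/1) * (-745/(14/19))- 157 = 11957/14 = 854.07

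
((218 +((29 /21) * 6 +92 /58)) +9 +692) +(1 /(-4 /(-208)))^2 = 737473 /203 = 3632.87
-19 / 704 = -0.03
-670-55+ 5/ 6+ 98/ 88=-95443/ 132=-723.05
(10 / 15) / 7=2 / 21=0.10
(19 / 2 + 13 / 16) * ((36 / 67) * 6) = 4455 / 134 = 33.25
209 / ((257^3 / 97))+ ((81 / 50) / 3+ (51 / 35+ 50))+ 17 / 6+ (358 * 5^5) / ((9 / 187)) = 23245193.72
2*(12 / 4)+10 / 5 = 8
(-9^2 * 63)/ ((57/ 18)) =-30618/ 19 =-1611.47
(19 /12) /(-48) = -19 /576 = -0.03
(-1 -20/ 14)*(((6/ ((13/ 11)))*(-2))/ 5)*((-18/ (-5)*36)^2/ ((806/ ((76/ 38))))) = 942264576/ 4584125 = 205.55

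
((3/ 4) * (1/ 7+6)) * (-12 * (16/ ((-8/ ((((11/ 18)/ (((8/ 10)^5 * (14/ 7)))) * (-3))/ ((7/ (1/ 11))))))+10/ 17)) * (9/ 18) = -62333445/ 3411968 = -18.27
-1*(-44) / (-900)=-11 / 225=-0.05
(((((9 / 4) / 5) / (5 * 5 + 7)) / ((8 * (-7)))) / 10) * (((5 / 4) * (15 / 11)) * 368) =-621 / 39424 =-0.02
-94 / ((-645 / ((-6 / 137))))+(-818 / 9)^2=19709032192 / 2385855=8260.78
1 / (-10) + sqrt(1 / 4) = 2 / 5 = 0.40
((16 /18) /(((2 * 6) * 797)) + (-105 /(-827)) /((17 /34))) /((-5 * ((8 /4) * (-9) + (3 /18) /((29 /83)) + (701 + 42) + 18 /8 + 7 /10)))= -524394704 /7518680505873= -0.00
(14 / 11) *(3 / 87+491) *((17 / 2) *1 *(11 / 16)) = 105910 / 29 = 3652.07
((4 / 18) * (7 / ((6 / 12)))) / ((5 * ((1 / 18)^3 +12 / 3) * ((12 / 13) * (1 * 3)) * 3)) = 2184 / 116645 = 0.02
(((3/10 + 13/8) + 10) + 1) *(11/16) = 5687/640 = 8.89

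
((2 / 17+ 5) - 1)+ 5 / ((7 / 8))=1170 / 119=9.83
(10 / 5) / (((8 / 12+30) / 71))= 213 / 46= 4.63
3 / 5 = 0.60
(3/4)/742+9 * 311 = 8307435/2968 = 2799.00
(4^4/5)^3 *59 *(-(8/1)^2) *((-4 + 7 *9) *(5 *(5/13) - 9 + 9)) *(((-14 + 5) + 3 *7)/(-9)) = 14950781157376/195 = 76670672601.93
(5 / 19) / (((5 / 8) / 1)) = 0.42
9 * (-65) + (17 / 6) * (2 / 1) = -1738 / 3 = -579.33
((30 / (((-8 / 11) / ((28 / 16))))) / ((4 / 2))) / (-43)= 1155 / 1376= 0.84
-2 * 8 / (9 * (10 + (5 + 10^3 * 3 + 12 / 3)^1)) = -16 / 27171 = -0.00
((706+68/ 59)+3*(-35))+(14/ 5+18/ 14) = 1251882/ 2065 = 606.24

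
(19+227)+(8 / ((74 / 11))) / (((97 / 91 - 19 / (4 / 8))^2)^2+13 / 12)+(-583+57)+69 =-11954728757896968487 / 56657482436514445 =-211.00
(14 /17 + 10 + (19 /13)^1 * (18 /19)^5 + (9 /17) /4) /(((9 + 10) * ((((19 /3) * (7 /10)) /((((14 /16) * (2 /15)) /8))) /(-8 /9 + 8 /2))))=9734546563 /1497188116944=0.01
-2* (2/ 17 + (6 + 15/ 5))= -310/ 17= -18.24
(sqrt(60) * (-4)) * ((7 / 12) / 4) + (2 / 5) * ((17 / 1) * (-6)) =-204 / 5-7 * sqrt(15) / 6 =-45.32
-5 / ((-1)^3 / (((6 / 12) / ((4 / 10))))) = 25 / 4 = 6.25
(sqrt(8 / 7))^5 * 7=128 * sqrt(14) / 49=9.77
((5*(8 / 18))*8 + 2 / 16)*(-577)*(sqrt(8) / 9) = -743753*sqrt(2) / 324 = -3246.38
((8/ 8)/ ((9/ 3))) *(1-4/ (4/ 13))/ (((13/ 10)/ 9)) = -360/ 13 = -27.69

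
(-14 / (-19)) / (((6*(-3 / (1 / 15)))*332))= -7 / 851580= -0.00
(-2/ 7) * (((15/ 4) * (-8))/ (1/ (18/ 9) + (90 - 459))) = -120/ 5159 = -0.02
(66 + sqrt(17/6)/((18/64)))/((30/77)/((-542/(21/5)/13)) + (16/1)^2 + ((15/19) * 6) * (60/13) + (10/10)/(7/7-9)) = 94247296 * sqrt(102)/44165747799 + 388770096/1635768437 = 0.26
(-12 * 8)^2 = 9216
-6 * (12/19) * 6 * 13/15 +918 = 85338/95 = 898.29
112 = 112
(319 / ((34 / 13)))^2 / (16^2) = 17197609 / 295936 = 58.11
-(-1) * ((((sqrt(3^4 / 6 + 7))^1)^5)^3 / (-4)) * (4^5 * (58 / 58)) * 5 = -973771369405 * sqrt(82) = -8817874786453.76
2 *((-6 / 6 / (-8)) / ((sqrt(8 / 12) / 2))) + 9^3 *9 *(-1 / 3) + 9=-2178 + sqrt(6) / 4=-2177.39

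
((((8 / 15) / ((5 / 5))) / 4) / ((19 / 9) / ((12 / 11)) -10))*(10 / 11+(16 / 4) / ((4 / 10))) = -1728 / 9581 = -0.18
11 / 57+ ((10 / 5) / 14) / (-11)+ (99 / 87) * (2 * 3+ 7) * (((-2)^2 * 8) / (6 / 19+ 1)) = 1145364398 / 3182025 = 359.95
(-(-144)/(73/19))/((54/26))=3952/219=18.05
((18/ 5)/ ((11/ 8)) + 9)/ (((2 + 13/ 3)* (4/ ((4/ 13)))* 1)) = 1917/ 13585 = 0.14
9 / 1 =9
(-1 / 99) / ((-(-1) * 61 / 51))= -17 / 2013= -0.01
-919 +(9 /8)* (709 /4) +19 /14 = -160885 /224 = -718.24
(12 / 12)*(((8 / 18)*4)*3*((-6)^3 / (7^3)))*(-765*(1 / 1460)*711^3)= 15837722191584 / 25039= 632522153.10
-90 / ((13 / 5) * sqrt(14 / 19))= -40.33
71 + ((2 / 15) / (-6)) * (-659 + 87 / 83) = 85.62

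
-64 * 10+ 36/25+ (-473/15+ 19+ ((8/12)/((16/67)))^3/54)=-650.69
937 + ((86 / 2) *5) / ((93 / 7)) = 88646 / 93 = 953.18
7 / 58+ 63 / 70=148 / 145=1.02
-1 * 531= -531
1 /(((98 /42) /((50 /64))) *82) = 0.00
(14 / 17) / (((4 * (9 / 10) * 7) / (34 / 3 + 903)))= 13715 / 459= 29.88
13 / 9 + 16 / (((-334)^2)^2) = 10111352182 / 7000166889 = 1.44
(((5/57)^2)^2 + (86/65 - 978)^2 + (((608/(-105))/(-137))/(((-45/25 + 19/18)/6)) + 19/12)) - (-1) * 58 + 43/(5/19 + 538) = 5325217602003209045735939/5582239922861865900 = 953957.13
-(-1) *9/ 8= 1.12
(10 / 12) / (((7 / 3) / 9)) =45 / 14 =3.21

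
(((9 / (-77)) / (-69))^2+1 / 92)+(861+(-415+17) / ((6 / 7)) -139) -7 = 9434823737 / 37637292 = 250.68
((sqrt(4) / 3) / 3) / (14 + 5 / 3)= 2 / 141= 0.01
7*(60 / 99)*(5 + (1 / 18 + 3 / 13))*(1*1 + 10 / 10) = 173180 / 3861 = 44.85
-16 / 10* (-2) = 3.20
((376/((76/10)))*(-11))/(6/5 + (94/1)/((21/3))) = -90475/2432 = -37.20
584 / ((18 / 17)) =4964 / 9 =551.56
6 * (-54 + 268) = 1284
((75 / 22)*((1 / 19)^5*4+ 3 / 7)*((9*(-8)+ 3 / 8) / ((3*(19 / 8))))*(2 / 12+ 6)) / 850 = -52495972775 / 492664465832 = -0.11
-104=-104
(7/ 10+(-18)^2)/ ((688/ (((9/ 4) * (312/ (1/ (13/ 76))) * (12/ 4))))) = 44448183/ 261440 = 170.01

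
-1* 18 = -18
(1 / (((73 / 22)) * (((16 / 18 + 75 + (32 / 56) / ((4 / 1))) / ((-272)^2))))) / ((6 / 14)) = 684.26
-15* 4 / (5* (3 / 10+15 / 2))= -20 / 13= -1.54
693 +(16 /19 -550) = 2733 /19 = 143.84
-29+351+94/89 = 28752/89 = 323.06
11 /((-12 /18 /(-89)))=2937 /2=1468.50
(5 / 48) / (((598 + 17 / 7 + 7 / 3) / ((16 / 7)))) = 0.00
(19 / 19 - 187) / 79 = -186 / 79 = -2.35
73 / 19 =3.84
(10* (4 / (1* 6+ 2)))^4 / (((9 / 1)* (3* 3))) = 625 / 81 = 7.72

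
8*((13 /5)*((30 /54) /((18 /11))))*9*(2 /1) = 1144 /9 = 127.11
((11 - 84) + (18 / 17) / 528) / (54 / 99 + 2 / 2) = -109205 / 2312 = -47.23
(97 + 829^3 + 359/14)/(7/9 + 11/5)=358925434335/1876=191324858.39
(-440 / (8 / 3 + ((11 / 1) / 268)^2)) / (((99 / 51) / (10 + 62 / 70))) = -3721632384 / 4024685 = -924.70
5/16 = 0.31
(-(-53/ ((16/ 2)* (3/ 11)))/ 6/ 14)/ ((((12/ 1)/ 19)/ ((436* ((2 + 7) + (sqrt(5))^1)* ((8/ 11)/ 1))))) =109763* sqrt(5)/ 756 + 109763/ 84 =1631.36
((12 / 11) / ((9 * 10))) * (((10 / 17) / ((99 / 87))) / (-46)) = -58 / 425799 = -0.00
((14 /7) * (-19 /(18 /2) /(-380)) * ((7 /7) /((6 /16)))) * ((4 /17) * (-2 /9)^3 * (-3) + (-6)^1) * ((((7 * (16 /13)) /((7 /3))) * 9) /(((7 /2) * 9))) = -3168512 /16916445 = -0.19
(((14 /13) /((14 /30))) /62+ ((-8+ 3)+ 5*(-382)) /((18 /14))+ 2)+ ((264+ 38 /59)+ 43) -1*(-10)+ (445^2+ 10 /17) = 716138065796 /3637881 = 196855.83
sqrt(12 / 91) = 2 * sqrt(273) / 91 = 0.36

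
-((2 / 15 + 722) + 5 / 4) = -43403 / 60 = -723.38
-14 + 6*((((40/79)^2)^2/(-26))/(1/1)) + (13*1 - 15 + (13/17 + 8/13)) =-125978271711/8607967901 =-14.64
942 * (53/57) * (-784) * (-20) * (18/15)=313135872/19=16480835.37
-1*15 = -15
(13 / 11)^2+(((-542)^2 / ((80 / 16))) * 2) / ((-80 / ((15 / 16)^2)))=-79890721 / 61952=-1289.56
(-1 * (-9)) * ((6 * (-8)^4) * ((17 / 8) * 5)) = 2350080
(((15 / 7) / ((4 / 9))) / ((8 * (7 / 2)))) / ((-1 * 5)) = -27 / 784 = -0.03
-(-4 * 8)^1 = 32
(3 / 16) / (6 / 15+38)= 5 / 1024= 0.00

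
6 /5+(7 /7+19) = 106 /5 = 21.20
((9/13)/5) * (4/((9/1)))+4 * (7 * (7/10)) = 1278/65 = 19.66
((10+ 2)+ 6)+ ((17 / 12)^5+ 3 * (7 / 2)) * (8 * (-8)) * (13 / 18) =-51163997 / 69984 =-731.08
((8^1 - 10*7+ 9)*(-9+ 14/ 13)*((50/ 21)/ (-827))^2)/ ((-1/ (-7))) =13647500/ 560137851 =0.02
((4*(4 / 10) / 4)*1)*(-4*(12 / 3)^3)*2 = -1024 / 5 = -204.80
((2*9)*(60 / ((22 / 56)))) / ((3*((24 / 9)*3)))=1260 / 11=114.55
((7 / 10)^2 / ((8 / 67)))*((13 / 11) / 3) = 42679 / 26400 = 1.62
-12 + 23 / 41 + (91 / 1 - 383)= -12441 / 41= -303.44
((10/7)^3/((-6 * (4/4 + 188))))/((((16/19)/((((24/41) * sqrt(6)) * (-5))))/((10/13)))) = 237500 * sqrt(6)/34552791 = 0.02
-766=-766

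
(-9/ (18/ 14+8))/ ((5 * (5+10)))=-21/ 1625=-0.01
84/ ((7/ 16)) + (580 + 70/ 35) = 774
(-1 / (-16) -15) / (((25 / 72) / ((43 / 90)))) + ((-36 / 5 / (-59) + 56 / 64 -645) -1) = -39267861 / 59000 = -665.56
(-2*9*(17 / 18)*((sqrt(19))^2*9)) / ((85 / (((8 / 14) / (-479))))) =684 / 16765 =0.04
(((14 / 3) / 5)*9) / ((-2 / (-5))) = 21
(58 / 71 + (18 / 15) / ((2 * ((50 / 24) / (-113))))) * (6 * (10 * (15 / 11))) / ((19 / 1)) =-921528 / 6745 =-136.62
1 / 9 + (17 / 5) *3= 10.31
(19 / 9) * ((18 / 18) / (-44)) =-19 / 396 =-0.05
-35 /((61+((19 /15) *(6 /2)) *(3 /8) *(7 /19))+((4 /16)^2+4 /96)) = -1200 /2113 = -0.57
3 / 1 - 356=-353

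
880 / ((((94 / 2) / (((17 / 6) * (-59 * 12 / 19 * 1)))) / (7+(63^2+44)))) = -7946725.20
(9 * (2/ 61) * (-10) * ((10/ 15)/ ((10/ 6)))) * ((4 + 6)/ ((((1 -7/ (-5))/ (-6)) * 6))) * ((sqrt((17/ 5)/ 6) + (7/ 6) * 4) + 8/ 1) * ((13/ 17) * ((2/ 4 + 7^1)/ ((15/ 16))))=403.75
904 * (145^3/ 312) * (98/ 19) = 33760473250/ 741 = 45560692.65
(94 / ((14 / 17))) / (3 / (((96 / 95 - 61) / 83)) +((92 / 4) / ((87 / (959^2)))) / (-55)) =-21788502285 / 844635509284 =-0.03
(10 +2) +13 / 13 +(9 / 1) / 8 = 113 / 8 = 14.12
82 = 82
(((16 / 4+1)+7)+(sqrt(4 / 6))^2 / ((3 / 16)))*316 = 4915.56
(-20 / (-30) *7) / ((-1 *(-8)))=7 / 12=0.58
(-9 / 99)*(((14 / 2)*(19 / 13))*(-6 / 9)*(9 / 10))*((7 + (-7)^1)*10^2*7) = 0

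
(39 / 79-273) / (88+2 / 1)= -1196 / 395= -3.03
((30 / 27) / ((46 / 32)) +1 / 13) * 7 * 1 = 16009 / 2691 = 5.95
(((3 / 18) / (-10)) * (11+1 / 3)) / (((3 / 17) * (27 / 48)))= -2312 / 1215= -1.90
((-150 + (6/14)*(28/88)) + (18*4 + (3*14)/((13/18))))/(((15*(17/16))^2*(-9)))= 240512/27895725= 0.01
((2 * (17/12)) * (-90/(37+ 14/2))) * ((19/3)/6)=-1615/264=-6.12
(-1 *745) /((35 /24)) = -3576 /7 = -510.86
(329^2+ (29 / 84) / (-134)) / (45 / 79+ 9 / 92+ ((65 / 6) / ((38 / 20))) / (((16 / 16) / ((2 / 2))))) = 42061465306841 / 2475013366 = 16994.44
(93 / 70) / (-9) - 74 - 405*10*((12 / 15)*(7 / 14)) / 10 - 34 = -56731 / 210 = -270.15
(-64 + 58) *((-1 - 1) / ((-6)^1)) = -2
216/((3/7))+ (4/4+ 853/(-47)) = 22882/47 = 486.85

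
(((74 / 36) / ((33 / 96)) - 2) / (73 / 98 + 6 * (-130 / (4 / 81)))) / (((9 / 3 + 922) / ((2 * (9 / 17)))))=-77224 / 267737105075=-0.00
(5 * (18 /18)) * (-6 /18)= -5 /3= -1.67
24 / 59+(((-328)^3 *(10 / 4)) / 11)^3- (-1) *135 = -40507611030211681834614641 / 78529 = -515829961290882117875.11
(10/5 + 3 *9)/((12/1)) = 29/12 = 2.42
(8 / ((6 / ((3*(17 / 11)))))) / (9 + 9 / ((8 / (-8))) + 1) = 68 / 11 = 6.18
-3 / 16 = -0.19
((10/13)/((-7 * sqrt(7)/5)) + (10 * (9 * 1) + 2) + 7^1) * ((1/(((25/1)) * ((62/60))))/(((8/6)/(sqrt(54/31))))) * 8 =-1080 * sqrt(1302)/612157 + 10692 * sqrt(186)/4805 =30.28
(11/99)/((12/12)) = 1/9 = 0.11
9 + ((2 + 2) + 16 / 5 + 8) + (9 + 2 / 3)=508 / 15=33.87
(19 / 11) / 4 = 19 / 44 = 0.43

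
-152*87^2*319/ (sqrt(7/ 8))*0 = 0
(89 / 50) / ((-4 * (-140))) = 89 / 28000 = 0.00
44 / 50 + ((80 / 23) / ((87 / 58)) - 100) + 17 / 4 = -638603 / 6900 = -92.55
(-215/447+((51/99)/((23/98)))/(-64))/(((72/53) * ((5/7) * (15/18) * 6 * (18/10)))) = -691824847/11725274880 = -0.06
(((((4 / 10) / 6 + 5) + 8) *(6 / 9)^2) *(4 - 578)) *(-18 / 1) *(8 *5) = 7200256 / 3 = 2400085.33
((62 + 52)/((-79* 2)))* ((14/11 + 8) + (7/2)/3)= -13091/1738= -7.53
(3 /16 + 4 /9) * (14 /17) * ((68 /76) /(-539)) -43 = -647077 /15048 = -43.00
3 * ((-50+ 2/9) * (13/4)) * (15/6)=-3640/3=-1213.33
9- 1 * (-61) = 70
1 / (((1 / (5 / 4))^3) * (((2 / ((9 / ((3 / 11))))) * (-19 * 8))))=-0.21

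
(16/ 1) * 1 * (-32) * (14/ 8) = -896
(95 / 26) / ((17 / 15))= 1425 / 442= 3.22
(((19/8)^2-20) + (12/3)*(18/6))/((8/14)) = -4.13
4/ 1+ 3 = 7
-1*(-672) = 672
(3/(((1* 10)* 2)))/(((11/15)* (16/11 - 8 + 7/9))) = -0.04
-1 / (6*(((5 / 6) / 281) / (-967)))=271727 / 5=54345.40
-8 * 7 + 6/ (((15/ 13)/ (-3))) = -358/ 5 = -71.60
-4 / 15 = -0.27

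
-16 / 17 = -0.94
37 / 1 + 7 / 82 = 3041 / 82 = 37.09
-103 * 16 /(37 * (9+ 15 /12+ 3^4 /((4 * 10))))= -65920 /18167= -3.63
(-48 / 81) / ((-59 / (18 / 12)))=8 / 531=0.02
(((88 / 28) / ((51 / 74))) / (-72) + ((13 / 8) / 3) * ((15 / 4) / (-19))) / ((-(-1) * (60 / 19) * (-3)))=332573 / 18506880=0.02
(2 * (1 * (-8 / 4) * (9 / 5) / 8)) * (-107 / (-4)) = -963 / 40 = -24.08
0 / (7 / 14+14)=0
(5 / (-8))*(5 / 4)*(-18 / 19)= 225 / 304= 0.74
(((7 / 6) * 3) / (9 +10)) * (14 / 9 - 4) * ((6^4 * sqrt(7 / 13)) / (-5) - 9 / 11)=7 / 19 +11088 * sqrt(91) / 1235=86.01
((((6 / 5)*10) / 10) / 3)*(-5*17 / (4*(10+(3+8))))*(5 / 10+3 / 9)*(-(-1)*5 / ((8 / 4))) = -425 / 504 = -0.84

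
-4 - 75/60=-5.25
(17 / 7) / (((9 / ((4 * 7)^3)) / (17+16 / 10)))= 1652672 / 15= 110178.13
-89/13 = -6.85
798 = 798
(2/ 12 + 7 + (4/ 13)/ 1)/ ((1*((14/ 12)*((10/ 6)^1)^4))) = 47223/ 56875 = 0.83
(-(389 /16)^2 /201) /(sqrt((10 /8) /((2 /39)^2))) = -151321*sqrt(5) /2508480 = -0.13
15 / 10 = 3 / 2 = 1.50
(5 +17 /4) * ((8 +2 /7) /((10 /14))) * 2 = 1073 /5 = 214.60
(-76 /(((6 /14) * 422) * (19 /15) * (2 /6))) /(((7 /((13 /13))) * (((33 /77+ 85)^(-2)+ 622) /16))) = -171649920 /46932674507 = -0.00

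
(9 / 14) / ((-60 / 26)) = -39 / 140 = -0.28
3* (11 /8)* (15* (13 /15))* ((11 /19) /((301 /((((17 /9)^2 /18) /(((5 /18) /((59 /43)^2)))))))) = 1582452157 /11420385480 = 0.14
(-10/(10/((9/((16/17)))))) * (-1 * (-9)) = -1377/16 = -86.06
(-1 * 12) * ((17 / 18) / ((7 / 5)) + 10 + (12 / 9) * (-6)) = -674 / 21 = -32.10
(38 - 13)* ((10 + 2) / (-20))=-15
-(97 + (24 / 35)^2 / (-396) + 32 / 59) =-77547681 / 795025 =-97.54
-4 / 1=-4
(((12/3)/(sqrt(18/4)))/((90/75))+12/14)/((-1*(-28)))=3/98+5*sqrt(2)/126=0.09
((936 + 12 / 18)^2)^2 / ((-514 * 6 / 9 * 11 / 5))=-1021046967.90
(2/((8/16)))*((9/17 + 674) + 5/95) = 871560/323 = 2698.33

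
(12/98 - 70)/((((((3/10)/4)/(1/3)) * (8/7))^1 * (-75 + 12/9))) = 17120/4641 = 3.69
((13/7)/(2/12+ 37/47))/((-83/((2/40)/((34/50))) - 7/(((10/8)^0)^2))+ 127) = -705/365302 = -0.00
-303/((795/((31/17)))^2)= -97061/60885075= -0.00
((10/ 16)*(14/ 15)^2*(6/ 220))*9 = 147/ 1100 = 0.13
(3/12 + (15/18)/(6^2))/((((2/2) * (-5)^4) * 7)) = 59/945000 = 0.00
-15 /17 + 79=1328 /17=78.12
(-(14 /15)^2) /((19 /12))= -784 /1425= -0.55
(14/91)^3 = 8/2197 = 0.00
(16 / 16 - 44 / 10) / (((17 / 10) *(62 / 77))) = -77 / 31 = -2.48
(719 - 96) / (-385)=-89 / 55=-1.62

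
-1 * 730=-730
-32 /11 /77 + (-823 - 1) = -697960 /847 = -824.04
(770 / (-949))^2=592900 / 900601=0.66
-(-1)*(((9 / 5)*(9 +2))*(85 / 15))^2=314721 / 25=12588.84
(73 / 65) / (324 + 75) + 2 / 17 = 53111 / 440895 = 0.12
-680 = -680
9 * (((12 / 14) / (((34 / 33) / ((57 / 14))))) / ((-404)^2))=50787 / 271917856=0.00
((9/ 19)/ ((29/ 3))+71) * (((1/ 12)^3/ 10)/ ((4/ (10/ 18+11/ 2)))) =1066783/ 171383040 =0.01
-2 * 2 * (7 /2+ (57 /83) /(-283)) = -328618 /23489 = -13.99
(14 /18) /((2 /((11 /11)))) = 7 /18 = 0.39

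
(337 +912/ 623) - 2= 209617/ 623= 336.46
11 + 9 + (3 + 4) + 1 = 28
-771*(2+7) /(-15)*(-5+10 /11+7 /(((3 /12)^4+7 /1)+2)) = -194322069 /126775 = -1532.81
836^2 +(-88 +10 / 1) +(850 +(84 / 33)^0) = 699669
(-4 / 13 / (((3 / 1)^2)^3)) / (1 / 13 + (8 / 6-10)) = 4 / 81405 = 0.00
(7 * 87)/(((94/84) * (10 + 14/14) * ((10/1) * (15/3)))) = 12789/12925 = 0.99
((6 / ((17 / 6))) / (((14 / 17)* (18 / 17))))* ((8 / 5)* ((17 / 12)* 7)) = 578 / 15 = 38.53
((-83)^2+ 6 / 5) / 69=34451 / 345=99.86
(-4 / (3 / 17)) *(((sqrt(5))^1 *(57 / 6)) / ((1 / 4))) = -2584 *sqrt(5) / 3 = -1926.00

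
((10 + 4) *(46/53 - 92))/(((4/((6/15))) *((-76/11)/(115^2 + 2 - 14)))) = 491404683/2014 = 243994.38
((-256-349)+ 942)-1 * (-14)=351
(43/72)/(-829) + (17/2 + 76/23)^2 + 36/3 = 4778613455/31574952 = 151.34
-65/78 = -5/6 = -0.83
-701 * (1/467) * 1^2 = -701/467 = -1.50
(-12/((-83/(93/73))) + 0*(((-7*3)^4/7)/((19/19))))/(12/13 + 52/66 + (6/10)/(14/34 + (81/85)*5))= 19150560/189943591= 0.10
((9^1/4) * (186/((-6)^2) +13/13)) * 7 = 777/8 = 97.12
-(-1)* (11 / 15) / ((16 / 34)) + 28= 3547 / 120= 29.56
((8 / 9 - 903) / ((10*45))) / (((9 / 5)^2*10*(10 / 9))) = -8119 / 145800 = -0.06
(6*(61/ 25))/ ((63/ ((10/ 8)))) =61/ 210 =0.29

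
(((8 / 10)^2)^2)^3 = 16777216 / 244140625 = 0.07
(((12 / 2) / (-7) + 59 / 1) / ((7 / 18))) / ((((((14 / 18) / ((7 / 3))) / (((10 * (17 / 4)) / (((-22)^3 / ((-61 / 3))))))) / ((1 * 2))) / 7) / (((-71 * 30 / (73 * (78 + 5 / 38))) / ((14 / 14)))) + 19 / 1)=768632747850 / 93640422967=8.21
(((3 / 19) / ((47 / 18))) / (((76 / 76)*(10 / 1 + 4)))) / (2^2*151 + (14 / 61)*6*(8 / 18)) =0.00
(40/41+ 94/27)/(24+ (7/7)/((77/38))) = 189959/1043901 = 0.18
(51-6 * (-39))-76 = 209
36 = 36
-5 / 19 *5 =-25 / 19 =-1.32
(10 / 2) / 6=5 / 6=0.83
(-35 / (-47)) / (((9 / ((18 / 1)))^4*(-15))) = -112 / 141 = -0.79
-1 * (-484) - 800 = -316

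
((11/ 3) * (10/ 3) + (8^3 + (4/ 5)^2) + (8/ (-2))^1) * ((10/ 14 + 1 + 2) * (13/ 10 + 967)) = 1873303.30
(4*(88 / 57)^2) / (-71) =-30976 / 230679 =-0.13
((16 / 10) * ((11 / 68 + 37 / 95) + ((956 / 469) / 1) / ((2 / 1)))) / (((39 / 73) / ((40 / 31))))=6.07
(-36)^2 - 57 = 1239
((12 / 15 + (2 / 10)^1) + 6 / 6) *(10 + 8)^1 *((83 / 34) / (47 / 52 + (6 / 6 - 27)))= -8632 / 2465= -3.50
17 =17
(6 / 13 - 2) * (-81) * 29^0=1620 / 13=124.62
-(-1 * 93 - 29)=122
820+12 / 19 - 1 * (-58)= 16694 / 19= 878.63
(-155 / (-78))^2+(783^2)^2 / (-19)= -2286842493310889 / 115596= -19783059044.52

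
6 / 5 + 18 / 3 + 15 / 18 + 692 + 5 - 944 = -7169 / 30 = -238.97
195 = 195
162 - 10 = 152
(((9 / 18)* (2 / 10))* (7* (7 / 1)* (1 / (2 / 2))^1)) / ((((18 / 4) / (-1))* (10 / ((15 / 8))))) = -49 / 240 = -0.20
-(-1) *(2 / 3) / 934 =1 / 1401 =0.00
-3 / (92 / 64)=-48 / 23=-2.09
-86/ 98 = -43/ 49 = -0.88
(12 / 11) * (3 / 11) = 36 / 121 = 0.30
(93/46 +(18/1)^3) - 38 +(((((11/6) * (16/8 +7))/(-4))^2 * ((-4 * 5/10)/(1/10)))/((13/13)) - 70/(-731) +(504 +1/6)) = 4809840173/807024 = 5959.97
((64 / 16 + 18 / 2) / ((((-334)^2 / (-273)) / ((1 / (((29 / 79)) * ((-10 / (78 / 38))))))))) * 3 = 32803407 / 614673560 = 0.05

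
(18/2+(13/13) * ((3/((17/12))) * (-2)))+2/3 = 277/51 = 5.43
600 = 600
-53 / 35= -1.51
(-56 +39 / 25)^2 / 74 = 1852321 / 46250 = 40.05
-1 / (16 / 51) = -51 / 16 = -3.19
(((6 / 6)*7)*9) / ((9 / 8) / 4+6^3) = 224 / 769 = 0.29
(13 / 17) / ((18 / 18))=13 / 17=0.76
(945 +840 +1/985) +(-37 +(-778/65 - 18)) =1718.03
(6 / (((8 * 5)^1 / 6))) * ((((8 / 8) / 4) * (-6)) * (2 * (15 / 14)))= -81 / 28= -2.89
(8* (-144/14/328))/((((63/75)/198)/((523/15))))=-4142160/2009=-2061.80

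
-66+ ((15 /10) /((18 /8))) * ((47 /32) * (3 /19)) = -20017 /304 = -65.85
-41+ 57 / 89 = -3592 / 89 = -40.36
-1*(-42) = 42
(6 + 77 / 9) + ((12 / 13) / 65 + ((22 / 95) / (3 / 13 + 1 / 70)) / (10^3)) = 23475138071 / 1611119250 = 14.57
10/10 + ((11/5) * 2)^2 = 509/25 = 20.36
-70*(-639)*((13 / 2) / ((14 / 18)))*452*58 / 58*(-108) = -18248153040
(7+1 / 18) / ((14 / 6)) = 3.02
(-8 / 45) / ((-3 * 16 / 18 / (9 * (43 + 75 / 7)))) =1128 / 35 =32.23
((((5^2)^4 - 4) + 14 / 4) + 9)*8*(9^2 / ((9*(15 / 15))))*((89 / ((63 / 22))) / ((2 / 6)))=18356649432 / 7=2622378490.29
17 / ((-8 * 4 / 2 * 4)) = -17 / 64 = -0.27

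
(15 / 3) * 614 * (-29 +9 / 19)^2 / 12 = 225463870 / 1083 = 208184.55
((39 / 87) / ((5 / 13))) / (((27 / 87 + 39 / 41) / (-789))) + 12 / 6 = -1817327 / 2500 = -726.93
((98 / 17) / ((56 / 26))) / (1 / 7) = 637 / 34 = 18.74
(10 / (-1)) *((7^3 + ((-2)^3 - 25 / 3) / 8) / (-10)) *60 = 40915 / 2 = 20457.50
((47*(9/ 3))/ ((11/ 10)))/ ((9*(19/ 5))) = 2350/ 627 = 3.75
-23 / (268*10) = -23 / 2680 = -0.01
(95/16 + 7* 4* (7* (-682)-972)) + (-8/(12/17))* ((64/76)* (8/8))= -146733145/912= -160891.61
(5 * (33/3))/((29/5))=9.48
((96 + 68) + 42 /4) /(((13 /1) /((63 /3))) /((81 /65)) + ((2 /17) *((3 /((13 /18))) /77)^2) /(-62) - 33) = -44782720271289 /8341452471112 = -5.37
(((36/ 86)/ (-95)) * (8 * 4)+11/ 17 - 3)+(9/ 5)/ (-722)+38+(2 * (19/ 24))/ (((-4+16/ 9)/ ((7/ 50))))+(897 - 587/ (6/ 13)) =-339.43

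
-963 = -963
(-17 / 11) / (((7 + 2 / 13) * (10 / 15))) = -221 / 682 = -0.32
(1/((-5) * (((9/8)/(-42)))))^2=12544/225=55.75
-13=-13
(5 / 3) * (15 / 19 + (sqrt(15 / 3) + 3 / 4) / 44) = 5 * sqrt(5) / 132 + 4495 / 3344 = 1.43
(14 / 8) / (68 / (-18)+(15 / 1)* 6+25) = 9 / 572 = 0.02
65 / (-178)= -65 / 178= -0.37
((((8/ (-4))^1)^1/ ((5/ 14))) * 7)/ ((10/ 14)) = -1372/ 25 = -54.88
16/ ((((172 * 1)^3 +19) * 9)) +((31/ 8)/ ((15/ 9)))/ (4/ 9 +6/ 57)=728297076469/ 172193723280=4.23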